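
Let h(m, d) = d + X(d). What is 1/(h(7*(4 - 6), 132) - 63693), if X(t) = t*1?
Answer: -1/63429 ≈ -1.5766e-5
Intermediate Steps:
X(t) = t
h(m, d) = 2*d (h(m, d) = d + d = 2*d)
1/(h(7*(4 - 6), 132) - 63693) = 1/(2*132 - 63693) = 1/(264 - 63693) = 1/(-63429) = -1/63429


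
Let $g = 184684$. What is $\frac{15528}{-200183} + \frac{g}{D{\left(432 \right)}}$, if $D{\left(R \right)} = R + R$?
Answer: $\frac{9239295245}{43239528} \approx 213.68$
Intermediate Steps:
$D{\left(R \right)} = 2 R$
$\frac{15528}{-200183} + \frac{g}{D{\left(432 \right)}} = \frac{15528}{-200183} + \frac{184684}{2 \cdot 432} = 15528 \left(- \frac{1}{200183}\right) + \frac{184684}{864} = - \frac{15528}{200183} + 184684 \cdot \frac{1}{864} = - \frac{15528}{200183} + \frac{46171}{216} = \frac{9239295245}{43239528}$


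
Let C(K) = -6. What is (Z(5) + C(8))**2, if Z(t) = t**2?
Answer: 361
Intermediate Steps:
(Z(5) + C(8))**2 = (5**2 - 6)**2 = (25 - 6)**2 = 19**2 = 361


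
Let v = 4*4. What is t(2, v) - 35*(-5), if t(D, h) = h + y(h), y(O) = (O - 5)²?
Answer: 312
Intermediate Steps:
v = 16
y(O) = (-5 + O)²
t(D, h) = h + (-5 + h)²
t(2, v) - 35*(-5) = (16 + (-5 + 16)²) - 35*(-5) = (16 + 11²) + 175 = (16 + 121) + 175 = 137 + 175 = 312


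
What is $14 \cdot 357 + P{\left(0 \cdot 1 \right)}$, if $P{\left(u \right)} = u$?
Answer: $4998$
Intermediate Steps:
$14 \cdot 357 + P{\left(0 \cdot 1 \right)} = 14 \cdot 357 + 0 \cdot 1 = 4998 + 0 = 4998$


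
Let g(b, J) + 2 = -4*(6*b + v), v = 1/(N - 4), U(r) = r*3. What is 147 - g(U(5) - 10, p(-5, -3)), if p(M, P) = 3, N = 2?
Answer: 267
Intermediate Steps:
U(r) = 3*r
v = -1/2 (v = 1/(2 - 4) = 1/(-2) = -1/2 ≈ -0.50000)
g(b, J) = -24*b (g(b, J) = -2 - 4*(6*b - 1/2) = -2 - 4*(-1/2 + 6*b) = -2 + (2 - 24*b) = -24*b)
147 - g(U(5) - 10, p(-5, -3)) = 147 - (-24)*(3*5 - 10) = 147 - (-24)*(15 - 10) = 147 - (-24)*5 = 147 - 1*(-120) = 147 + 120 = 267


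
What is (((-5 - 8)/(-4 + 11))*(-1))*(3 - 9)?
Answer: -78/7 ≈ -11.143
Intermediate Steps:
(((-5 - 8)/(-4 + 11))*(-1))*(3 - 9) = (-13/7*(-1))*(-6) = (-13*1/7*(-1))*(-6) = -13/7*(-1)*(-6) = (13/7)*(-6) = -78/7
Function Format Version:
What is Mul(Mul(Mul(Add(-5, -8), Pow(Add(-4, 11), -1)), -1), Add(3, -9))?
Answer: Rational(-78, 7) ≈ -11.143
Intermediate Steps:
Mul(Mul(Mul(Add(-5, -8), Pow(Add(-4, 11), -1)), -1), Add(3, -9)) = Mul(Mul(Mul(-13, Pow(7, -1)), -1), -6) = Mul(Mul(Mul(-13, Rational(1, 7)), -1), -6) = Mul(Mul(Rational(-13, 7), -1), -6) = Mul(Rational(13, 7), -6) = Rational(-78, 7)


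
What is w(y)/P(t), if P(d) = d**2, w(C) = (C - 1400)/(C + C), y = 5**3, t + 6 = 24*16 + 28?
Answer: -51/1648360 ≈ -3.0940e-5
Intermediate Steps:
t = 406 (t = -6 + (24*16 + 28) = -6 + (384 + 28) = -6 + 412 = 406)
y = 125
w(C) = (-1400 + C)/(2*C) (w(C) = (-1400 + C)/((2*C)) = (-1400 + C)*(1/(2*C)) = (-1400 + C)/(2*C))
w(y)/P(t) = ((1/2)*(-1400 + 125)/125)/(406**2) = ((1/2)*(1/125)*(-1275))/164836 = -51/10*1/164836 = -51/1648360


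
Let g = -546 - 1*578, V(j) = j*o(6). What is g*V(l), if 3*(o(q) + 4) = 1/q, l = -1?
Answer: -39902/9 ≈ -4433.6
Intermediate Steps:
o(q) = -4 + 1/(3*q)
V(j) = -71*j/18 (V(j) = j*(-4 + (⅓)/6) = j*(-4 + (⅓)*(⅙)) = j*(-4 + 1/18) = j*(-71/18) = -71*j/18)
g = -1124 (g = -546 - 578 = -1124)
g*V(l) = -(-39902)*(-1)/9 = -1124*71/18 = -39902/9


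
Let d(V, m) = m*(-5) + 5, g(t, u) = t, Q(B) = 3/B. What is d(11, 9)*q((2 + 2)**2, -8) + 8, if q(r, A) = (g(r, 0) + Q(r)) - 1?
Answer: -1199/2 ≈ -599.50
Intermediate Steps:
d(V, m) = 5 - 5*m (d(V, m) = -5*m + 5 = 5 - 5*m)
q(r, A) = -1 + r + 3/r (q(r, A) = (r + 3/r) - 1 = -1 + r + 3/r)
d(11, 9)*q((2 + 2)**2, -8) + 8 = (5 - 5*9)*(-1 + (2 + 2)**2 + 3/((2 + 2)**2)) + 8 = (5 - 45)*(-1 + 4**2 + 3/(4**2)) + 8 = -40*(-1 + 16 + 3/16) + 8 = -40*243/16 + 8 = -1215/2 + 8 = -1199/2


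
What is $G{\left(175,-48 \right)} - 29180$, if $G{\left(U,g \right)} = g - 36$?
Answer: $-29264$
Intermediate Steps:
$G{\left(U,g \right)} = -36 + g$
$G{\left(175,-48 \right)} - 29180 = \left(-36 - 48\right) - 29180 = -84 - 29180 = -29264$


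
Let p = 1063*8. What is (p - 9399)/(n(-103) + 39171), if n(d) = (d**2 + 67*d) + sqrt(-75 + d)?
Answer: -38376705/1838608819 + 895*I*sqrt(178)/1838608819 ≈ -0.020873 + 6.4945e-6*I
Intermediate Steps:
p = 8504
n(d) = d**2 + sqrt(-75 + d) + 67*d
(p - 9399)/(n(-103) + 39171) = (8504 - 9399)/(((-103)**2 + sqrt(-75 - 103) + 67*(-103)) + 39171) = -895/((10609 + sqrt(-178) - 6901) + 39171) = -895/((10609 + I*sqrt(178) - 6901) + 39171) = -895/((3708 + I*sqrt(178)) + 39171) = -895/(42879 + I*sqrt(178))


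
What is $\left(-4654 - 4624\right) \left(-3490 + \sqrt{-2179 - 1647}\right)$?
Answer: $32380220 - 9278 i \sqrt{3826} \approx 3.238 \cdot 10^{7} - 5.7389 \cdot 10^{5} i$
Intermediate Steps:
$\left(-4654 - 4624\right) \left(-3490 + \sqrt{-2179 - 1647}\right) = - 9278 \left(-3490 + \sqrt{-3826}\right) = - 9278 \left(-3490 + i \sqrt{3826}\right) = 32380220 - 9278 i \sqrt{3826}$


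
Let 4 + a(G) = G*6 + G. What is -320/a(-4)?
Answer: 10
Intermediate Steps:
a(G) = -4 + 7*G (a(G) = -4 + (G*6 + G) = -4 + (6*G + G) = -4 + 7*G)
-320/a(-4) = -320/(-4 + 7*(-4)) = -320/(-4 - 28) = -320/(-32) = -320*(-1/32) = 10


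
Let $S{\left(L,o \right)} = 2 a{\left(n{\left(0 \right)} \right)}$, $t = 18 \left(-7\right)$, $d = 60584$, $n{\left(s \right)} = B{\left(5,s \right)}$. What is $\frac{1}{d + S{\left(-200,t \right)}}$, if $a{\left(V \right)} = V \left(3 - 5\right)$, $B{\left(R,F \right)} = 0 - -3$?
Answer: $\frac{1}{60572} \approx 1.6509 \cdot 10^{-5}$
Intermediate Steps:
$B{\left(R,F \right)} = 3$ ($B{\left(R,F \right)} = 0 + 3 = 3$)
$n{\left(s \right)} = 3$
$a{\left(V \right)} = - 2 V$ ($a{\left(V \right)} = V \left(-2\right) = - 2 V$)
$t = -126$
$S{\left(L,o \right)} = -12$ ($S{\left(L,o \right)} = 2 \left(\left(-2\right) 3\right) = 2 \left(-6\right) = -12$)
$\frac{1}{d + S{\left(-200,t \right)}} = \frac{1}{60584 - 12} = \frac{1}{60572}$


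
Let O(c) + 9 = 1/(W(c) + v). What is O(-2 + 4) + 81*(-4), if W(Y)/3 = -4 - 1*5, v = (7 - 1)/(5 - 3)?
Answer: -7993/24 ≈ -333.04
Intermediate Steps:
v = 3 (v = 6/2 = 6*(½) = 3)
W(Y) = -27 (W(Y) = 3*(-4 - 1*5) = 3*(-4 - 5) = 3*(-9) = -27)
O(c) = -217/24 (O(c) = -9 + 1/(-27 + 3) = -9 + 1/(-24) = -9 - 1/24 = -217/24)
O(-2 + 4) + 81*(-4) = -217/24 + 81*(-4) = -217/24 - 324 = -7993/24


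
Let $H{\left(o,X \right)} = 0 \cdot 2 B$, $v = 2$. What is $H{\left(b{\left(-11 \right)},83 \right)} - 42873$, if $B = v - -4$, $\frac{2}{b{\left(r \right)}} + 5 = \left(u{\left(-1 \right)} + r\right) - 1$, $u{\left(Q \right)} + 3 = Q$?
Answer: $-42873$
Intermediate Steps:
$u{\left(Q \right)} = -3 + Q$
$b{\left(r \right)} = \frac{2}{-10 + r}$ ($b{\left(r \right)} = \frac{2}{-5 + \left(\left(\left(-3 - 1\right) + r\right) - 1\right)} = \frac{2}{-5 + \left(\left(-4 + r\right) - 1\right)} = \frac{2}{-5 + \left(-5 + r\right)} = \frac{2}{-10 + r}$)
$B = 6$ ($B = 2 - -4 = 2 + 4 = 6$)
$H{\left(o,X \right)} = 0$ ($H{\left(o,X \right)} = 0 \cdot 2 \cdot 6 = 0 \cdot 6 = 0$)
$H{\left(b{\left(-11 \right)},83 \right)} - 42873 = 0 - 42873 = -42873$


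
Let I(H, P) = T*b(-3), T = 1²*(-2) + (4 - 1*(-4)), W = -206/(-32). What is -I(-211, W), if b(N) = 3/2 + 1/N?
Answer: -7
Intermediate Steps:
b(N) = 3/2 + 1/N (b(N) = 3*(½) + 1/N = 3/2 + 1/N)
W = 103/16 (W = -206*(-1/32) = 103/16 ≈ 6.4375)
T = 6 (T = 1*(-2) + (4 + 4) = -2 + 8 = 6)
I(H, P) = 7 (I(H, P) = 6*(3/2 + 1/(-3)) = 6*(3/2 - ⅓) = 6*(7/6) = 7)
-I(-211, W) = -1*7 = -7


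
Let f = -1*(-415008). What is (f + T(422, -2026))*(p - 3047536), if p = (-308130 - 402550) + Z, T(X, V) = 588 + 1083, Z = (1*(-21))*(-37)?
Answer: -1565645925081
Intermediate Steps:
Z = 777 (Z = -21*(-37) = 777)
T(X, V) = 1671
f = 415008
p = -709903 (p = (-308130 - 402550) + 777 = -710680 + 777 = -709903)
(f + T(422, -2026))*(p - 3047536) = (415008 + 1671)*(-709903 - 3047536) = 416679*(-3757439) = -1565645925081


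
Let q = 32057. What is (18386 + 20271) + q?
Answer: 70714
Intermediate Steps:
(18386 + 20271) + q = (18386 + 20271) + 32057 = 38657 + 32057 = 70714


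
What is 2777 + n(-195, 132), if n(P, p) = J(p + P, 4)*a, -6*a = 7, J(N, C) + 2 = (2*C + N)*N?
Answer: -7579/6 ≈ -1263.2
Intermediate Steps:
J(N, C) = -2 + N*(N + 2*C) (J(N, C) = -2 + (2*C + N)*N = -2 + (N + 2*C)*N = -2 + N*(N + 2*C))
a = -7/6 (a = -⅙*7 = -7/6 ≈ -1.1667)
n(P, p) = 7/3 - 28*P/3 - 28*p/3 - 7*(P + p)²/6 (n(P, p) = (-2 + (p + P)² + 2*4*(p + P))*(-7/6) = (-2 + (P + p)² + 2*4*(P + p))*(-7/6) = (-2 + (P + p)² + (8*P + 8*p))*(-7/6) = (-2 + (P + p)² + 8*P + 8*p)*(-7/6) = 7/3 - 28*P/3 - 28*p/3 - 7*(P + p)²/6)
2777 + n(-195, 132) = 2777 + (7/3 - 28/3*(-195) - 28/3*132 - 7*(-195 + 132)²/6) = 2777 + (7/3 + 1820 - 1232 - 7/6*(-63)²) = 2777 + (7/3 + 1820 - 1232 - 7/6*3969) = 2777 + (7/3 + 1820 - 1232 - 9261/2) = 2777 - 24241/6 = -7579/6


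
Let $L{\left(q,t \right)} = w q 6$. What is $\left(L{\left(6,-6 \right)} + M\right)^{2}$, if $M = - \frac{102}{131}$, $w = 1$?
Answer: $\frac{21288996}{17161} \approx 1240.5$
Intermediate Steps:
$L{\left(q,t \right)} = 6 q$ ($L{\left(q,t \right)} = 1 q 6 = q 6 = 6 q$)
$M = - \frac{102}{131}$ ($M = \left(-102\right) \frac{1}{131} = - \frac{102}{131} \approx -0.77863$)
$\left(L{\left(6,-6 \right)} + M\right)^{2} = \left(6 \cdot 6 - \frac{102}{131}\right)^{2} = \left(36 - \frac{102}{131}\right)^{2} = \left(\frac{4614}{131}\right)^{2} = \frac{21288996}{17161}$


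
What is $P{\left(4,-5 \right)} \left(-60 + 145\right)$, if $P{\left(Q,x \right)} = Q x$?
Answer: $-1700$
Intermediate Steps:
$P{\left(4,-5 \right)} \left(-60 + 145\right) = 4 \left(-5\right) \left(-60 + 145\right) = \left(-20\right) 85 = -1700$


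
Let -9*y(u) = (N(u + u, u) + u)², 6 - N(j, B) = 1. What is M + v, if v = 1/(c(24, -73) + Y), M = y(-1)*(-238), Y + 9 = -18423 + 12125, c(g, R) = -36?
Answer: 24154135/57087 ≈ 423.11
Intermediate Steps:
N(j, B) = 5 (N(j, B) = 6 - 1*1 = 6 - 1 = 5)
Y = -6307 (Y = -9 + (-18423 + 12125) = -9 - 6298 = -6307)
y(u) = -(5 + u)²/9
M = 3808/9 (M = -(5 - 1)²/9*(-238) = -⅑*4²*(-238) = -⅑*16*(-238) = -16/9*(-238) = 3808/9 ≈ 423.11)
v = -1/6343 (v = 1/(-36 - 6307) = 1/(-6343) = -1/6343 ≈ -0.00015765)
M + v = 3808/9 - 1/6343 = 24154135/57087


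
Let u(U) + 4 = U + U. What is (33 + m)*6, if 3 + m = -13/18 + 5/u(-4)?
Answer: 1039/6 ≈ 173.17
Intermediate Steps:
u(U) = -4 + 2*U (u(U) = -4 + (U + U) = -4 + 2*U)
m = -149/36 (m = -3 + (-13/18 + 5/(-4 + 2*(-4))) = -3 + (-13*1/18 + 5/(-4 - 8)) = -3 + (-13/18 + 5/(-12)) = -3 + (-13/18 + 5*(-1/12)) = -3 + (-13/18 - 5/12) = -3 - 41/36 = -149/36 ≈ -4.1389)
(33 + m)*6 = (33 - 149/36)*6 = (1039/36)*6 = 1039/6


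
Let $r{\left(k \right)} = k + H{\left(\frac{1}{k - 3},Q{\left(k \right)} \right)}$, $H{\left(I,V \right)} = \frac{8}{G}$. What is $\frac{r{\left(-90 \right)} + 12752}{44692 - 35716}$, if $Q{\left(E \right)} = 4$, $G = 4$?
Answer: $\frac{1583}{1122} \approx 1.4109$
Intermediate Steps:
$H{\left(I,V \right)} = 2$ ($H{\left(I,V \right)} = \frac{8}{4} = 8 \cdot \frac{1}{4} = 2$)
$r{\left(k \right)} = 2 + k$ ($r{\left(k \right)} = k + 2 = 2 + k$)
$\frac{r{\left(-90 \right)} + 12752}{44692 - 35716} = \frac{\left(2 - 90\right) + 12752}{44692 - 35716} = \frac{-88 + 12752}{8976} = 12664 \cdot \frac{1}{8976} = \frac{1583}{1122}$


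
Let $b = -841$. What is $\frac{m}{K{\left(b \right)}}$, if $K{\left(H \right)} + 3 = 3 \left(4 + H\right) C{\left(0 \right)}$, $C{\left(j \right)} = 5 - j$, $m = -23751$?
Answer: $\frac{87}{46} \approx 1.8913$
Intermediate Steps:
$K{\left(H \right)} = 57 + 15 H$ ($K{\left(H \right)} = -3 + 3 \left(4 + H\right) \left(5 - 0\right) = -3 + \left(12 + 3 H\right) \left(5 + 0\right) = -3 + \left(12 + 3 H\right) 5 = -3 + \left(60 + 15 H\right) = 57 + 15 H$)
$\frac{m}{K{\left(b \right)}} = - \frac{23751}{57 + 15 \left(-841\right)} = - \frac{23751}{57 - 12615} = - \frac{23751}{-12558} = \left(-23751\right) \left(- \frac{1}{12558}\right) = \frac{87}{46}$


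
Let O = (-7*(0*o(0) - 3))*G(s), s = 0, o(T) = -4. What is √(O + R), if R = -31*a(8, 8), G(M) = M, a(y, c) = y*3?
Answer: 2*I*√186 ≈ 27.276*I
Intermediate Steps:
a(y, c) = 3*y
O = 0 (O = -7*(0*(-4) - 3)*0 = -7*(0 - 3)*0 = -7*(-3)*0 = 21*0 = 0)
R = -744 (R = -93*8 = -31*24 = -744)
√(O + R) = √(0 - 744) = √(-744) = 2*I*√186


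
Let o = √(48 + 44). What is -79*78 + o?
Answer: -6162 + 2*√23 ≈ -6152.4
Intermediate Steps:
o = 2*√23 (o = √92 = 2*√23 ≈ 9.5917)
-79*78 + o = -79*78 + 2*√23 = -6162 + 2*√23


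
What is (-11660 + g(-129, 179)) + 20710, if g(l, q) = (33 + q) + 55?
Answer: 9317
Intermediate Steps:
g(l, q) = 88 + q
(-11660 + g(-129, 179)) + 20710 = (-11660 + (88 + 179)) + 20710 = (-11660 + 267) + 20710 = -11393 + 20710 = 9317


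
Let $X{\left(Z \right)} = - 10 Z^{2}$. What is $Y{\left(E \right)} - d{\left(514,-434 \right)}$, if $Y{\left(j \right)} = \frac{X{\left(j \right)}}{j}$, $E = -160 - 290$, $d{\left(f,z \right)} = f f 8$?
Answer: $-2109068$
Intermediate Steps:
$d{\left(f,z \right)} = 8 f^{2}$ ($d{\left(f,z \right)} = f^{2} \cdot 8 = 8 f^{2}$)
$E = -450$
$Y{\left(j \right)} = - 10 j$ ($Y{\left(j \right)} = \frac{\left(-10\right) j^{2}}{j} = - 10 j$)
$Y{\left(E \right)} - d{\left(514,-434 \right)} = \left(-10\right) \left(-450\right) - 8 \cdot 514^{2} = 4500 - 8 \cdot 264196 = 4500 - 2113568 = -2109068$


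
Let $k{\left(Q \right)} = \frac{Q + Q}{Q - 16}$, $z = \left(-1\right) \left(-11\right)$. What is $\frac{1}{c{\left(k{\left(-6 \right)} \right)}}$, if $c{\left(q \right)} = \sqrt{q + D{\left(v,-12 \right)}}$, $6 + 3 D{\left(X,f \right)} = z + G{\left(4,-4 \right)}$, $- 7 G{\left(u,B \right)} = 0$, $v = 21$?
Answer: $\frac{\sqrt{2409}}{73} \approx 0.67235$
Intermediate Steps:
$z = 11$
$k{\left(Q \right)} = \frac{2 Q}{-16 + Q}$
$G{\left(u,B \right)} = 0$ ($G{\left(u,B \right)} = \left(- \frac{1}{7}\right) 0 = 0$)
$D{\left(X,f \right)} = \frac{5}{3}$ ($D{\left(X,f \right)} = -2 + \frac{11 + 0}{3} = -2 + \frac{1}{3} \cdot 11 = -2 + \frac{11}{3} = \frac{5}{3}$)
$c{\left(q \right)} = \sqrt{\frac{5}{3} + q}$ ($c{\left(q \right)} = \sqrt{q + \frac{5}{3}} = \sqrt{\frac{5}{3} + q}$)
$\frac{1}{c{\left(k{\left(-6 \right)} \right)}} = \frac{1}{\frac{1}{3} \sqrt{15 + 9 \cdot 2 \left(-6\right) \frac{1}{-16 - 6}}} = \frac{1}{\frac{1}{3} \sqrt{15 + 9 \cdot 2 \left(-6\right) \frac{1}{-22}}} = \frac{1}{\frac{1}{3} \sqrt{15 + 9 \cdot 2 \left(-6\right) \left(- \frac{1}{22}\right)}} = \frac{1}{\frac{1}{3} \sqrt{15 + 9 \cdot \frac{6}{11}}} = \frac{1}{\frac{1}{3} \sqrt{15 + \frac{54}{11}}} = \frac{1}{\frac{1}{3} \sqrt{\frac{219}{11}}} = \frac{1}{\frac{1}{3} \frac{\sqrt{2409}}{11}} = \frac{1}{\frac{1}{33} \sqrt{2409}} = \frac{\sqrt{2409}}{73}$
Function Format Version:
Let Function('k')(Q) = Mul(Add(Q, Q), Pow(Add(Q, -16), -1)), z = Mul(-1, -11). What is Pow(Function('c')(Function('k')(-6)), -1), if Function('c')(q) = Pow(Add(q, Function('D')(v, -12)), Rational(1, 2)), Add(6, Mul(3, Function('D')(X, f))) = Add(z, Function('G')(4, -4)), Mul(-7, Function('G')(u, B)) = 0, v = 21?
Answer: Mul(Rational(1, 73), Pow(2409, Rational(1, 2))) ≈ 0.67235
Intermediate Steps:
z = 11
Function('k')(Q) = Mul(2, Q, Pow(Add(-16, Q), -1)) (Function('k')(Q) = Mul(Mul(2, Q), Pow(Add(-16, Q), -1)) = Mul(2, Q, Pow(Add(-16, Q), -1)))
Function('G')(u, B) = 0 (Function('G')(u, B) = Mul(Rational(-1, 7), 0) = 0)
Function('D')(X, f) = Rational(5, 3) (Function('D')(X, f) = Add(-2, Mul(Rational(1, 3), Add(11, 0))) = Add(-2, Mul(Rational(1, 3), 11)) = Add(-2, Rational(11, 3)) = Rational(5, 3))
Function('c')(q) = Pow(Add(Rational(5, 3), q), Rational(1, 2)) (Function('c')(q) = Pow(Add(q, Rational(5, 3)), Rational(1, 2)) = Pow(Add(Rational(5, 3), q), Rational(1, 2)))
Pow(Function('c')(Function('k')(-6)), -1) = Pow(Mul(Rational(1, 3), Pow(Add(15, Mul(9, Mul(2, -6, Pow(Add(-16, -6), -1)))), Rational(1, 2))), -1) = Pow(Mul(Rational(1, 3), Pow(Add(15, Mul(9, Mul(2, -6, Pow(-22, -1)))), Rational(1, 2))), -1) = Pow(Mul(Rational(1, 3), Pow(Add(15, Mul(9, Mul(2, -6, Rational(-1, 22)))), Rational(1, 2))), -1) = Pow(Mul(Rational(1, 3), Pow(Add(15, Mul(9, Rational(6, 11))), Rational(1, 2))), -1) = Pow(Mul(Rational(1, 3), Pow(Add(15, Rational(54, 11)), Rational(1, 2))), -1) = Pow(Mul(Rational(1, 3), Pow(Rational(219, 11), Rational(1, 2))), -1) = Pow(Mul(Rational(1, 3), Mul(Rational(1, 11), Pow(2409, Rational(1, 2)))), -1) = Pow(Mul(Rational(1, 33), Pow(2409, Rational(1, 2))), -1) = Mul(Rational(1, 73), Pow(2409, Rational(1, 2)))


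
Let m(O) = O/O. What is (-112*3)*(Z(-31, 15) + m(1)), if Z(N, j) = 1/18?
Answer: -1064/3 ≈ -354.67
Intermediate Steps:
Z(N, j) = 1/18
m(O) = 1
(-112*3)*(Z(-31, 15) + m(1)) = (-112*3)*(1/18 + 1) = -336*19/18 = -1064/3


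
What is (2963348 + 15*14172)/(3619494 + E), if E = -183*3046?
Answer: 793982/765519 ≈ 1.0372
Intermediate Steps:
E = -557418
(2963348 + 15*14172)/(3619494 + E) = (2963348 + 15*14172)/(3619494 - 557418) = (2963348 + 212580)/3062076 = 3175928*(1/3062076) = 793982/765519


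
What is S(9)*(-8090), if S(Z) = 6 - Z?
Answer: 24270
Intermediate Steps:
S(9)*(-8090) = (6 - 1*9)*(-8090) = (6 - 9)*(-8090) = -3*(-8090) = 24270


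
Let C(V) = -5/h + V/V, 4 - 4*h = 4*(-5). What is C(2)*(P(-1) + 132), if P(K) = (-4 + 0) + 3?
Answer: 131/6 ≈ 21.833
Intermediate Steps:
h = 6 (h = 1 - (-5) = 1 - ¼*(-20) = 1 + 5 = 6)
P(K) = -1 (P(K) = -4 + 3 = -1)
C(V) = ⅙ (C(V) = -5/6 + V/V = -5*⅙ + 1 = -⅚ + 1 = ⅙)
C(2)*(P(-1) + 132) = (-1 + 132)/6 = (⅙)*131 = 131/6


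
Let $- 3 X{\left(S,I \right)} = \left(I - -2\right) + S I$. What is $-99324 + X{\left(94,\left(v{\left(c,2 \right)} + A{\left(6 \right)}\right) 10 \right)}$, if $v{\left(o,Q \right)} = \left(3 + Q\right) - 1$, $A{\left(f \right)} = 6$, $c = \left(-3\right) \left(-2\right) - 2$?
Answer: $- \frac{307474}{3} \approx -1.0249 \cdot 10^{5}$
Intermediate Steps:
$c = 4$ ($c = 6 - 2 = 4$)
$v{\left(o,Q \right)} = 2 + Q$
$X{\left(S,I \right)} = - \frac{2}{3} - \frac{I}{3} - \frac{I S}{3}$ ($X{\left(S,I \right)} = - \frac{\left(I - -2\right) + S I}{3} = - \frac{\left(I + 2\right) + I S}{3} = - \frac{\left(2 + I\right) + I S}{3} = - \frac{2 + I + I S}{3} = - \frac{2}{3} - \frac{I}{3} - \frac{I S}{3}$)
$-99324 + X{\left(94,\left(v{\left(c,2 \right)} + A{\left(6 \right)}\right) 10 \right)} = -99324 - \left(\frac{2}{3} + \frac{1}{3} \left(\left(2 + 2\right) + 6\right) 10 \cdot 94 + \frac{1}{3} \left(\left(2 + 2\right) + 6\right) 10\right) = -99324 - \left(\frac{2}{3} + \frac{1}{3} \left(4 + 6\right) 10 \cdot 94 + \frac{1}{3} \left(4 + 6\right) 10\right) = -99324 - \left(\frac{2}{3} + \frac{1}{3} \cdot 10 \cdot 10 + \frac{1}{3} \cdot 10 \cdot 10 \cdot 94\right) = -99324 - \left(34 + \frac{9400}{3}\right) = -99324 - \frac{9502}{3} = - \frac{307474}{3}$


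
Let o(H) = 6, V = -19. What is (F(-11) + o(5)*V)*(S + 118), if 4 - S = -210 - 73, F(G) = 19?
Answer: -38475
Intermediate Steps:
S = 287 (S = 4 - (-210 - 73) = 4 - 1*(-283) = 4 + 283 = 287)
(F(-11) + o(5)*V)*(S + 118) = (19 + 6*(-19))*(287 + 118) = (19 - 114)*405 = -95*405 = -38475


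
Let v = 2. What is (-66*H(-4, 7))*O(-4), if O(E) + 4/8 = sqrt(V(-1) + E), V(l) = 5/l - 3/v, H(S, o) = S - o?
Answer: -363 + 363*I*sqrt(42) ≈ -363.0 + 2352.5*I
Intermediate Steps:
V(l) = -3/2 + 5/l (V(l) = 5/l - 3/2 = -3/2 + 5/l)
O(E) = -1/2 + sqrt(-13/2 + E) (O(E) = -1/2 + sqrt((-3/2 + 5/(-1)) + E) = -1/2 + sqrt((-3/2 + 5*(-1)) + E) = -1/2 + sqrt((-3/2 - 5) + E) = -1/2 + sqrt(-13/2 + E))
(-66*H(-4, 7))*O(-4) = (-66*(-4 - 1*7))*(-1/2 + sqrt(-26 + 4*(-4))/2) = (-66*(-4 - 7))*(-1/2 + sqrt(-26 - 16)/2) = (-66*(-11))*(-1/2 + sqrt(-42)/2) = 726*(-1/2 + (I*sqrt(42))/2) = 726*(-1/2 + I*sqrt(42)/2) = -363 + 363*I*sqrt(42)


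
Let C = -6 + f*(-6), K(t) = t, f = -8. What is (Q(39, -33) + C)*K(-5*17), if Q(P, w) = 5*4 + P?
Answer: -8585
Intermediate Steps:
Q(P, w) = 20 + P
C = 42 (C = -6 - 8*(-6) = -6 + 48 = 42)
(Q(39, -33) + C)*K(-5*17) = ((20 + 39) + 42)*(-5*17) = (59 + 42)*(-85) = 101*(-85) = -8585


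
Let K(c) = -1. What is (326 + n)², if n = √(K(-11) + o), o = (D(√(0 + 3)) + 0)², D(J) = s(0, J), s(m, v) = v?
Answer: (326 + √2)² ≈ 1.0720e+5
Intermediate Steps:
D(J) = J
o = 3 (o = (√(0 + 3) + 0)² = (√3 + 0)² = (√3)² = 3)
n = √2 (n = √(-1 + 3) = √2 ≈ 1.4142)
(326 + n)² = (326 + √2)²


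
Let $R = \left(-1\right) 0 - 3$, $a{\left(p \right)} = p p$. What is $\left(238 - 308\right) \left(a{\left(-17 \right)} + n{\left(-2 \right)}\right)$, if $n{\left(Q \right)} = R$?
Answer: $-20020$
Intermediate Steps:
$a{\left(p \right)} = p^{2}$
$R = -3$ ($R = 0 - 3 = -3$)
$n{\left(Q \right)} = -3$
$\left(238 - 308\right) \left(a{\left(-17 \right)} + n{\left(-2 \right)}\right) = \left(238 - 308\right) \left(\left(-17\right)^{2} - 3\right) = - 70 \left(289 - 3\right) = \left(-70\right) 286 = -20020$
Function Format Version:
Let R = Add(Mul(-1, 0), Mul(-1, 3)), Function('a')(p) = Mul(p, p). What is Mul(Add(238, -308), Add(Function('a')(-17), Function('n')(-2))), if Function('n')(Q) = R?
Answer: -20020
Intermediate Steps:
Function('a')(p) = Pow(p, 2)
R = -3 (R = Add(0, -3) = -3)
Function('n')(Q) = -3
Mul(Add(238, -308), Add(Function('a')(-17), Function('n')(-2))) = Mul(Add(238, -308), Add(Pow(-17, 2), -3)) = Mul(-70, Add(289, -3)) = Mul(-70, 286) = -20020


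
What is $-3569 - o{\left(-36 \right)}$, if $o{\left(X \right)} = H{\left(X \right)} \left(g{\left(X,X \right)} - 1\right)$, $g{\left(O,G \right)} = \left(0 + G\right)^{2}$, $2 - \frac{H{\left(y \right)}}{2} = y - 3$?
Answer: $-109759$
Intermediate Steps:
$H{\left(y \right)} = 10 - 2 y$ ($H{\left(y \right)} = 4 - 2 \left(y - 3\right) = 4 - 2 \left(-3 + y\right) = 4 - \left(-6 + 2 y\right) = 10 - 2 y$)
$g{\left(O,G \right)} = G^{2}$
$o{\left(X \right)} = \left(-1 + X^{2}\right) \left(10 - 2 X\right)$ ($o{\left(X \right)} = \left(10 - 2 X\right) \left(X^{2} - 1\right) = \left(10 - 2 X\right) \left(-1 + X^{2}\right) = \left(-1 + X^{2}\right) \left(10 - 2 X\right)$)
$-3569 - o{\left(-36 \right)} = -3569 - - 2 \left(-1 + \left(-36\right)^{2}\right) \left(-5 - 36\right) = -3569 - \left(-2\right) \left(-1 + 1296\right) \left(-41\right) = -3569 - \left(-2\right) 1295 \left(-41\right) = -3569 - 106190 = -109759$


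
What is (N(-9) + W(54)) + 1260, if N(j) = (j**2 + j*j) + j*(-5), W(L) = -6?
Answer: 1461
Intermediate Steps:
N(j) = -5*j + 2*j**2 (N(j) = (j**2 + j**2) - 5*j = 2*j**2 - 5*j = -5*j + 2*j**2)
(N(-9) + W(54)) + 1260 = (-9*(-5 + 2*(-9)) - 6) + 1260 = (-9*(-5 - 18) - 6) + 1260 = (-9*(-23) - 6) + 1260 = (207 - 6) + 1260 = 201 + 1260 = 1461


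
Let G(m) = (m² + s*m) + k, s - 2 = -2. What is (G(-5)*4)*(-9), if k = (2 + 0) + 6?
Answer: -1188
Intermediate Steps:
s = 0 (s = 2 - 2 = 0)
k = 8 (k = 2 + 6 = 8)
G(m) = 8 + m² (G(m) = (m² + 0*m) + 8 = (m² + 0) + 8 = m² + 8 = 8 + m²)
(G(-5)*4)*(-9) = ((8 + (-5)²)*4)*(-9) = ((8 + 25)*4)*(-9) = (33*4)*(-9) = 132*(-9) = -1188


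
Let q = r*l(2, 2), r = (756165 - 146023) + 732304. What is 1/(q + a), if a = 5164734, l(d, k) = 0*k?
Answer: 1/5164734 ≈ 1.9362e-7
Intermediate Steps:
l(d, k) = 0
r = 1342446 (r = 610142 + 732304 = 1342446)
q = 0 (q = 1342446*0 = 0)
1/(q + a) = 1/(0 + 5164734) = 1/5164734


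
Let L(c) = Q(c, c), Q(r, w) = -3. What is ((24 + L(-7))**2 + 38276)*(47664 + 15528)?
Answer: 2446604664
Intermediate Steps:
L(c) = -3
((24 + L(-7))**2 + 38276)*(47664 + 15528) = ((24 - 3)**2 + 38276)*(47664 + 15528) = (21**2 + 38276)*63192 = (441 + 38276)*63192 = 38717*63192 = 2446604664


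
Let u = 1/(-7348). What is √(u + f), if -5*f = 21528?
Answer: I*√1452954474565/18370 ≈ 65.617*I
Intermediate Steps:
f = -21528/5 (f = -⅕*21528 = -21528/5 ≈ -4305.6)
u = -1/7348 ≈ -0.00013609
√(u + f) = √(-1/7348 - 21528/5) = √(-158187749/36740) = I*√1452954474565/18370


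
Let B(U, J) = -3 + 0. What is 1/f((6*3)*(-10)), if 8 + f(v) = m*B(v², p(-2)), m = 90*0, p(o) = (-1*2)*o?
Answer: -⅛ ≈ -0.12500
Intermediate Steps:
p(o) = -2*o
m = 0
B(U, J) = -3
f(v) = -8 (f(v) = -8 + 0*(-3) = -8 + 0 = -8)
1/f((6*3)*(-10)) = 1/(-8) = -⅛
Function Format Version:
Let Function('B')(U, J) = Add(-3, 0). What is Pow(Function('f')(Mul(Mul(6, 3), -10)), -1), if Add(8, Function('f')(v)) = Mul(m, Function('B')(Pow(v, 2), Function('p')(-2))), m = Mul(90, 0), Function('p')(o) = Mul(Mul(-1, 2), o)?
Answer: Rational(-1, 8) ≈ -0.12500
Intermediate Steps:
Function('p')(o) = Mul(-2, o)
m = 0
Function('B')(U, J) = -3
Function('f')(v) = -8 (Function('f')(v) = Add(-8, Mul(0, -3)) = Add(-8, 0) = -8)
Pow(Function('f')(Mul(Mul(6, 3), -10)), -1) = Pow(-8, -1) = Rational(-1, 8)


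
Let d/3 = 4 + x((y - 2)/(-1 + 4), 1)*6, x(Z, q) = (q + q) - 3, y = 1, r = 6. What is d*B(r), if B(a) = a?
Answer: -36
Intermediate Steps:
x(Z, q) = -3 + 2*q (x(Z, q) = 2*q - 3 = -3 + 2*q)
d = -6 (d = 3*(4 + (-3 + 2*1)*6) = 3*(4 + (-3 + 2)*6) = 3*(4 - 1*6) = 3*(4 - 6) = 3*(-2) = -6)
d*B(r) = -6*6 = -36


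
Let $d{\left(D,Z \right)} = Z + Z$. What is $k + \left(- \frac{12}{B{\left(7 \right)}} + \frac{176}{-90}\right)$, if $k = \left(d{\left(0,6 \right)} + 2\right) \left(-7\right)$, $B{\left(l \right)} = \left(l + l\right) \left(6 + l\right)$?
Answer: $- \frac{409588}{4095} \approx -100.02$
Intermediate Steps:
$B{\left(l \right)} = 2 l \left(6 + l\right)$
$d{\left(D,Z \right)} = 2 Z$
$k = -98$ ($k = \left(2 \cdot 6 + 2\right) \left(-7\right) = \left(12 + 2\right) \left(-7\right) = 14 \left(-7\right) = -98$)
$k + \left(- \frac{12}{B{\left(7 \right)}} + \frac{176}{-90}\right) = -98 - \left(\frac{88}{45} + 12 \frac{1}{14 \left(6 + 7\right)}\right) = -98 - \left(\frac{88}{45} + \frac{12}{2 \cdot 7 \cdot 13}\right) = -98 - \left(\frac{88}{45} + \frac{12}{182}\right) = -98 - \frac{8278}{4095} = - \frac{409588}{4095}$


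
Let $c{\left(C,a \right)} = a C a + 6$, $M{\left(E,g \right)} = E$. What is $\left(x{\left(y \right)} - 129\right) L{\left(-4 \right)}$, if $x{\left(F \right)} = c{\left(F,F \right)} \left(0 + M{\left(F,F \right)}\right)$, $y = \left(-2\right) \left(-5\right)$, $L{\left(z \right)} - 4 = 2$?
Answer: $59586$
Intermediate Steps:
$L{\left(z \right)} = 6$ ($L{\left(z \right)} = 4 + 2 = 6$)
$c{\left(C,a \right)} = 6 + C a^{2}$ ($c{\left(C,a \right)} = C a a + 6 = C a^{2} + 6 = 6 + C a^{2}$)
$y = 10$
$x{\left(F \right)} = F \left(6 + F^{3}\right)$ ($x{\left(F \right)} = \left(6 + F F^{2}\right) \left(0 + F\right) = \left(6 + F^{3}\right) F = F \left(6 + F^{3}\right)$)
$\left(x{\left(y \right)} - 129\right) L{\left(-4 \right)} = \left(10 \left(6 + 10^{3}\right) - 129\right) 6 = \left(10 \left(6 + 1000\right) - 129\right) 6 = \left(10 \cdot 1006 - 129\right) 6 = \left(10060 - 129\right) 6 = 9931 \cdot 6 = 59586$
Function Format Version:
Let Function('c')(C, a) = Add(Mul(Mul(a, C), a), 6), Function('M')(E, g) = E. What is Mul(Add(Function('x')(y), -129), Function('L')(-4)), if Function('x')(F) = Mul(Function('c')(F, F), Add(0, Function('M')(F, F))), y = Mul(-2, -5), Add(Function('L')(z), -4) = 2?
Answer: 59586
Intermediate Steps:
Function('L')(z) = 6 (Function('L')(z) = Add(4, 2) = 6)
Function('c')(C, a) = Add(6, Mul(C, Pow(a, 2))) (Function('c')(C, a) = Add(Mul(Mul(C, a), a), 6) = Add(Mul(C, Pow(a, 2)), 6) = Add(6, Mul(C, Pow(a, 2))))
y = 10
Function('x')(F) = Mul(F, Add(6, Pow(F, 3))) (Function('x')(F) = Mul(Add(6, Mul(F, Pow(F, 2))), Add(0, F)) = Mul(Add(6, Pow(F, 3)), F) = Mul(F, Add(6, Pow(F, 3))))
Mul(Add(Function('x')(y), -129), Function('L')(-4)) = Mul(Add(Mul(10, Add(6, Pow(10, 3))), -129), 6) = Mul(Add(Mul(10, Add(6, 1000)), -129), 6) = Mul(Add(Mul(10, 1006), -129), 6) = Mul(Add(10060, -129), 6) = Mul(9931, 6) = 59586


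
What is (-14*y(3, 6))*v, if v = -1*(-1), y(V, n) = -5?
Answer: 70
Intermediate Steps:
v = 1
(-14*y(3, 6))*v = -14*(-5)*1 = 70*1 = 70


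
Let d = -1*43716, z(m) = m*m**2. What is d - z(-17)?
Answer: -38803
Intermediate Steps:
z(m) = m**3
d = -43716
d - z(-17) = -43716 - 1*(-17)**3 = -43716 - 1*(-4913) = -43716 + 4913 = -38803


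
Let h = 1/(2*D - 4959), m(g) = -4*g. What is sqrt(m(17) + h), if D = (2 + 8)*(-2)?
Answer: I*sqrt(1699325067)/4999 ≈ 8.2462*I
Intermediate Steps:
D = -20 (D = 10*(-2) = -20)
h = -1/4999 (h = 1/(2*(-20) - 4959) = 1/(-40 - 4959) = 1/(-4999) = -1/4999 ≈ -0.00020004)
sqrt(m(17) + h) = sqrt(-4*17 - 1/4999) = sqrt(-68 - 1/4999) = sqrt(-339933/4999) = I*sqrt(1699325067)/4999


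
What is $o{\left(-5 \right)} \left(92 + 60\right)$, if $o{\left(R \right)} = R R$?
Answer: $3800$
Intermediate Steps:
$o{\left(R \right)} = R^{2}$
$o{\left(-5 \right)} \left(92 + 60\right) = \left(-5\right)^{2} \left(92 + 60\right) = 25 \cdot 152 = 3800$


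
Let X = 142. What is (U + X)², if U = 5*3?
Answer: 24649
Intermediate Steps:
U = 15
(U + X)² = (15 + 142)² = 157² = 24649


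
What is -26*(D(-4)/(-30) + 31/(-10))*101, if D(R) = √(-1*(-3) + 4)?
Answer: 40703/5 + 1313*√7/15 ≈ 8372.2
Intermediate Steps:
D(R) = √7 (D(R) = √(3 + 4) = √7)
-26*(D(-4)/(-30) + 31/(-10))*101 = -26*(√7/(-30) + 31/(-10))*101 = -26*(√7*(-1/30) + 31*(-⅒))*101 = -26*(-√7/30 - 31/10)*101 = -26*(-31/10 - √7/30)*101 = (403/5 + 13*√7/15)*101 = 40703/5 + 1313*√7/15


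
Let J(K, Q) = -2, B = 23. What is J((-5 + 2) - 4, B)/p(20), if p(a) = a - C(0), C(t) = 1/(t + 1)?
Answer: -2/19 ≈ -0.10526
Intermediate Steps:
C(t) = 1/(1 + t)
p(a) = -1 + a (p(a) = a - 1/(1 + 0) = a - 1/1 = a - 1*1 = a - 1 = -1 + a)
J((-5 + 2) - 4, B)/p(20) = -2/(-1 + 20) = -2/19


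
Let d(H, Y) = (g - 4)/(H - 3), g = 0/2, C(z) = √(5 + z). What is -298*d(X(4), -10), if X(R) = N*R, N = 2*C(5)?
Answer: 3576/631 + 9536*√10/631 ≈ 53.457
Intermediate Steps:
N = 2*√10 (N = 2*√(5 + 5) = 2*√10 ≈ 6.3246)
X(R) = 2*R*√10 (X(R) = (2*√10)*R = 2*R*√10)
g = 0 (g = 0*(½) = 0)
d(H, Y) = -4/(-3 + H) (d(H, Y) = (0 - 4)/(H - 3) = -4/(-3 + H))
-298*d(X(4), -10) = -(-1192)/(-3 + 2*4*√10) = -(-1192)/(-3 + 8*√10) = 1192/(-3 + 8*√10)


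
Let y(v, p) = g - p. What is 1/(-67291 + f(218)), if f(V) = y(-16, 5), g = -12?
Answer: -1/67308 ≈ -1.4857e-5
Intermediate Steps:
y(v, p) = -12 - p
f(V) = -17 (f(V) = -12 - 1*5 = -12 - 5 = -17)
1/(-67291 + f(218)) = 1/(-67291 - 17) = 1/(-67308) = -1/67308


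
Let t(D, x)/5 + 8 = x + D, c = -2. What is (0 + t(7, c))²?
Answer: 225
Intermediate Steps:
t(D, x) = -40 + 5*D + 5*x (t(D, x) = -40 + 5*(x + D) = -40 + 5*(D + x) = -40 + (5*D + 5*x) = -40 + 5*D + 5*x)
(0 + t(7, c))² = (0 + (-40 + 5*7 + 5*(-2)))² = (0 + (-40 + 35 - 10))² = (0 - 15)² = (-15)² = 225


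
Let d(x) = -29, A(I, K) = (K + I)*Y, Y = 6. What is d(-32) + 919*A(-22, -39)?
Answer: -336383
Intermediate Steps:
A(I, K) = 6*I + 6*K (A(I, K) = (K + I)*6 = (I + K)*6 = 6*I + 6*K)
d(-32) + 919*A(-22, -39) = -29 + 919*(6*(-22) + 6*(-39)) = -29 + 919*(-132 - 234) = -29 + 919*(-366) = -29 - 336354 = -336383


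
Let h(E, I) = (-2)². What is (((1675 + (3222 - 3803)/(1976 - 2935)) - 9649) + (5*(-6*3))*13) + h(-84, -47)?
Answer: -1252097/137 ≈ -9139.4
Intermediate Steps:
h(E, I) = 4
(((1675 + (3222 - 3803)/(1976 - 2935)) - 9649) + (5*(-6*3))*13) + h(-84, -47) = (((1675 + (3222 - 3803)/(1976 - 2935)) - 9649) + (5*(-6*3))*13) + 4 = (((1675 - 581/(-959)) - 9649) + (5*(-18))*13) + 4 = (((1675 - 581*(-1/959)) - 9649) - 90*13) + 4 = (((1675 + 83/137) - 9649) - 1170) + 4 = ((229558/137 - 9649) - 1170) + 4 = (-1092355/137 - 1170) + 4 = -1252645/137 + 4 = -1252097/137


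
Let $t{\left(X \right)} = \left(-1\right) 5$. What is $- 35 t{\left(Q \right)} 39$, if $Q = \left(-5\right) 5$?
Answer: $6825$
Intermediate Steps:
$Q = -25$
$t{\left(X \right)} = -5$
$- 35 t{\left(Q \right)} 39 = \left(-35\right) \left(-5\right) 39 = 175 \cdot 39 = 6825$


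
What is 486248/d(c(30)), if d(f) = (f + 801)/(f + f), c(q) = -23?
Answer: -11183704/389 ≈ -28750.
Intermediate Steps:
d(f) = (801 + f)/(2*f) (d(f) = (801 + f)/((2*f)) = (801 + f)*(1/(2*f)) = (801 + f)/(2*f))
486248/d(c(30)) = 486248/(((½)*(801 - 23)/(-23))) = 486248/(((½)*(-1/23)*778)) = 486248/(-389/23) = 486248*(-23/389) = -11183704/389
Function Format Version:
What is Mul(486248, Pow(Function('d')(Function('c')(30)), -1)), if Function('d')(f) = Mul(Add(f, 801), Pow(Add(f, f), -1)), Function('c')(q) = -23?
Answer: Rational(-11183704, 389) ≈ -28750.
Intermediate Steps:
Function('d')(f) = Mul(Rational(1, 2), Pow(f, -1), Add(801, f)) (Function('d')(f) = Mul(Add(801, f), Pow(Mul(2, f), -1)) = Mul(Add(801, f), Mul(Rational(1, 2), Pow(f, -1))) = Mul(Rational(1, 2), Pow(f, -1), Add(801, f)))
Mul(486248, Pow(Function('d')(Function('c')(30)), -1)) = Mul(486248, Pow(Mul(Rational(1, 2), Pow(-23, -1), Add(801, -23)), -1)) = Mul(486248, Pow(Mul(Rational(1, 2), Rational(-1, 23), 778), -1)) = Mul(486248, Pow(Rational(-389, 23), -1)) = Mul(486248, Rational(-23, 389)) = Rational(-11183704, 389)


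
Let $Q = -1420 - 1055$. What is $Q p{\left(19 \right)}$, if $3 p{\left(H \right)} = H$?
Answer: $-15675$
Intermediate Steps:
$p{\left(H \right)} = \frac{H}{3}$
$Q = -2475$
$Q p{\left(19 \right)} = - 2475 \cdot \frac{1}{3} \cdot 19 = \left(-2475\right) \frac{19}{3} = -15675$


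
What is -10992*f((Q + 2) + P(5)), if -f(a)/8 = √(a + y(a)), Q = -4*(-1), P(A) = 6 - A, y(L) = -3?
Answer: 175872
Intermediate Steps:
Q = 4
f(a) = -8*√(-3 + a) (f(a) = -8*√(a - 3) = -8*√(-3 + a))
-10992*f((Q + 2) + P(5)) = -(-87936)*√(-3 + ((4 + 2) + (6 - 1*5))) = -(-87936)*√(-3 + (6 + (6 - 5))) = -(-87936)*√(-3 + (6 + 1)) = -(-87936)*√(-3 + 7) = -(-87936)*√4 = -(-87936)*2 = -10992*(-16) = 175872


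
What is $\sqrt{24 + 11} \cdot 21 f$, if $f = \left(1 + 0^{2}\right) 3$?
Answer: $63 \sqrt{35} \approx 372.71$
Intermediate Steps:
$f = 3$ ($f = \left(1 + 0\right) 3 = 1 \cdot 3 = 3$)
$\sqrt{24 + 11} \cdot 21 f = \sqrt{24 + 11} \cdot 21 \cdot 3 = \sqrt{35} \cdot 21 \cdot 3 = 21 \sqrt{35} \cdot 3 = 63 \sqrt{35}$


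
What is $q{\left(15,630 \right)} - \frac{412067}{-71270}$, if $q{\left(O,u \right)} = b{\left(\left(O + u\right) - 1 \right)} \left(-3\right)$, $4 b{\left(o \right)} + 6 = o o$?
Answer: $- \frac{11083971629}{35635} \approx -3.1104 \cdot 10^{5}$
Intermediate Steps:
$b{\left(o \right)} = - \frac{3}{2} + \frac{o^{2}}{4}$ ($b{\left(o \right)} = - \frac{3}{2} + \frac{o o}{4} = - \frac{3}{2} + \frac{o^{2}}{4}$)
$q{\left(O,u \right)} = \frac{9}{2} - \frac{3 \left(-1 + O + u\right)^{2}}{4}$ ($q{\left(O,u \right)} = \left(- \frac{3}{2} + \frac{\left(\left(O + u\right) - 1\right)^{2}}{4}\right) \left(-3\right) = \left(- \frac{3}{2} + \frac{\left(-1 + O + u\right)^{2}}{4}\right) \left(-3\right) = \frac{9}{2} - \frac{3 \left(-1 + O + u\right)^{2}}{4}$)
$q{\left(15,630 \right)} - \frac{412067}{-71270} = \left(\frac{9}{2} - \frac{3 \left(-1 + 15 + 630\right)^{2}}{4}\right) - \frac{412067}{-71270} = \left(\frac{9}{2} - \frac{3 \cdot 644^{2}}{4}\right) - - \frac{412067}{71270} = \left(\frac{9}{2} - 311052\right) + \frac{412067}{71270} = - \frac{622095}{2} + \frac{412067}{71270} = - \frac{11083971629}{35635}$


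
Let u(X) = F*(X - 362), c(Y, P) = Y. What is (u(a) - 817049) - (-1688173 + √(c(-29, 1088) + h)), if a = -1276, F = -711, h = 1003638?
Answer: 2035742 - √1003609 ≈ 2.0347e+6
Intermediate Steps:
u(X) = 257382 - 711*X (u(X) = -711*(X - 362) = -711*(-362 + X) = 257382 - 711*X)
(u(a) - 817049) - (-1688173 + √(c(-29, 1088) + h)) = ((257382 - 711*(-1276)) - 817049) - (-1688173 + √(-29 + 1003638)) = ((257382 + 907236) - 817049) - (-1688173 + √1003609) = (1164618 - 817049) + (1688173 - √1003609) = 347569 + (1688173 - √1003609) = 2035742 - √1003609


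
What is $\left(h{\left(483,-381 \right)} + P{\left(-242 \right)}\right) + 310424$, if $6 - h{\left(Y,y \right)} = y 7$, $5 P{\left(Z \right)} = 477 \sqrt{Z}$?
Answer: $313097 + \frac{5247 i \sqrt{2}}{5} \approx 3.131 \cdot 10^{5} + 1484.1 i$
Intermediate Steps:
$P{\left(Z \right)} = \frac{477 \sqrt{Z}}{5}$
$h{\left(Y,y \right)} = 6 - 7 y$ ($h{\left(Y,y \right)} = 6 - y 7 = 6 - 7 y$)
$\left(h{\left(483,-381 \right)} + P{\left(-242 \right)}\right) + 310424 = \left(\left(6 - -2667\right) + \frac{477 \sqrt{-242}}{5}\right) + 310424 = \left(\left(6 + 2667\right) + \frac{477 \cdot 11 i \sqrt{2}}{5}\right) + 310424 = \left(2673 + \frac{5247 i \sqrt{2}}{5}\right) + 310424 = 313097 + \frac{5247 i \sqrt{2}}{5}$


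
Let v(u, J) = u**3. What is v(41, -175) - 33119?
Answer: 35802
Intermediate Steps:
v(41, -175) - 33119 = 41**3 - 33119 = 68921 - 33119 = 35802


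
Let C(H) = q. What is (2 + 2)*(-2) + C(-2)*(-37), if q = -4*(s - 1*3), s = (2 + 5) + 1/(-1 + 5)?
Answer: 621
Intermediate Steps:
s = 29/4 (s = 7 + 1/4 = 7 + ¼ = 29/4 ≈ 7.2500)
q = -17 (q = -4*(29/4 - 1*3) = -4*(29/4 - 3) = -4*17/4 = -17)
C(H) = -17
(2 + 2)*(-2) + C(-2)*(-37) = (2 + 2)*(-2) - 17*(-37) = 4*(-2) + 629 = -8 + 629 = 621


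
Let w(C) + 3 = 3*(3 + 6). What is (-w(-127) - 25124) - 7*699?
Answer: -30041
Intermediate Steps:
w(C) = 24 (w(C) = -3 + 3*(3 + 6) = -3 + 3*9 = -3 + 27 = 24)
(-w(-127) - 25124) - 7*699 = (-1*24 - 25124) - 7*699 = (-24 - 25124) - 4893 = -25148 - 4893 = -30041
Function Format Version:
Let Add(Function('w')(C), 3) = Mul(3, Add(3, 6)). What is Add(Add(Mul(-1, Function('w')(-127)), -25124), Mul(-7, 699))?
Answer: -30041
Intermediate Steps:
Function('w')(C) = 24 (Function('w')(C) = Add(-3, Mul(3, Add(3, 6))) = Add(-3, Mul(3, 9)) = Add(-3, 27) = 24)
Add(Add(Mul(-1, Function('w')(-127)), -25124), Mul(-7, 699)) = Add(Add(Mul(-1, 24), -25124), Mul(-7, 699)) = Add(Add(-24, -25124), -4893) = Add(-25148, -4893) = -30041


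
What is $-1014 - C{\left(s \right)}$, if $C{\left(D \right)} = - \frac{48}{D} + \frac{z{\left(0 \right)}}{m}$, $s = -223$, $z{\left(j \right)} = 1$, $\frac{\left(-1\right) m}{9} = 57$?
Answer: $- \frac{116024987}{114399} \approx -1014.2$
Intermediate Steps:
$m = -513$ ($m = \left(-9\right) 57 = -513$)
$C{\left(D \right)} = - \frac{1}{513} - \frac{48}{D}$ ($C{\left(D \right)} = - \frac{48}{D} + 1 \frac{1}{-513} = - \frac{48}{D} + 1 \left(- \frac{1}{513}\right) = - \frac{48}{D} - \frac{1}{513} = - \frac{1}{513} - \frac{48}{D}$)
$-1014 - C{\left(s \right)} = -1014 - \frac{-24624 - -223}{513 \left(-223\right)} = -1014 - \frac{1}{513} \left(- \frac{1}{223}\right) \left(-24624 + 223\right) = -1014 - \frac{1}{513} \left(- \frac{1}{223}\right) \left(-24401\right) = -1014 - \frac{24401}{114399} = - \frac{116024987}{114399}$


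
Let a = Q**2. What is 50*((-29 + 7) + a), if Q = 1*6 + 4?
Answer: 3900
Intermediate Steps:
Q = 10 (Q = 6 + 4 = 10)
a = 100 (a = 10**2 = 100)
50*((-29 + 7) + a) = 50*((-29 + 7) + 100) = 50*(-22 + 100) = 50*78 = 3900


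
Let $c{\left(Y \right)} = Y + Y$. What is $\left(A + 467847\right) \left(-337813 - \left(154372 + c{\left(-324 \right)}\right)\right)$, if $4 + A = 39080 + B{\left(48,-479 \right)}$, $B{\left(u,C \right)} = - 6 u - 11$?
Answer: $-249024441088$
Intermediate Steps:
$c{\left(Y \right)} = 2 Y$
$B{\left(u,C \right)} = -11 - 6 u$
$A = 38777$ ($A = -4 + \left(39080 - 299\right) = -4 + 38781 = 38777$)
$\left(A + 467847\right) \left(-337813 - \left(154372 + c{\left(-324 \right)}\right)\right) = \left(38777 + 467847\right) \left(-337813 - \left(154372 + 2 \left(-324\right)\right)\right) = 506624 \left(-337813 - 153724\right) = 506624 \left(-491537\right) = -249024441088$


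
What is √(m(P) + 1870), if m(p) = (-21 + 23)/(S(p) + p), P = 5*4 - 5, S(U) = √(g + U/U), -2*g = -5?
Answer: √(56104 + 1870*√14)/√(30 + √14) ≈ 43.245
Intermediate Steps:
g = 5/2 (g = -½*(-5) = 5/2 ≈ 2.5000)
S(U) = √14/2 (S(U) = √(5/2 + U/U) = √(5/2 + 1) = √(7/2) = √14/2)
P = 15 (P = 20 - 5 = 15)
m(p) = 2/(p + √14/2) (m(p) = (-21 + 23)/(√14/2 + p) = 2/(p + √14/2))
√(m(P) + 1870) = √(4/(√14 + 2*15) + 1870) = √(4/(√14 + 30) + 1870) = √(4/(30 + √14) + 1870) = √(1870 + 4/(30 + √14))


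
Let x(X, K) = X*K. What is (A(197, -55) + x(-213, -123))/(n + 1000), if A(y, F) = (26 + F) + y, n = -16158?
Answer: -2397/1378 ≈ -1.7395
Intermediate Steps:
x(X, K) = K*X
A(y, F) = 26 + F + y
(A(197, -55) + x(-213, -123))/(n + 1000) = ((26 - 55 + 197) - 123*(-213))/(-16158 + 1000) = (168 + 26199)/(-15158) = 26367*(-1/15158) = -2397/1378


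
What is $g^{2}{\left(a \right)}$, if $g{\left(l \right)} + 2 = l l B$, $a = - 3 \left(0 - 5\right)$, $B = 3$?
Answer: $452929$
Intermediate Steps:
$a = 15$ ($a = \left(-3\right) \left(-5\right) = 15$)
$g{\left(l \right)} = -2 + 3 l^{2}$ ($g{\left(l \right)} = -2 + l l 3 = -2 + l^{2} \cdot 3 = -2 + 3 l^{2}$)
$g^{2}{\left(a \right)} = \left(-2 + 3 \cdot 15^{2}\right)^{2} = \left(-2 + 3 \cdot 225\right)^{2} = \left(-2 + 675\right)^{2} = 673^{2} = 452929$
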